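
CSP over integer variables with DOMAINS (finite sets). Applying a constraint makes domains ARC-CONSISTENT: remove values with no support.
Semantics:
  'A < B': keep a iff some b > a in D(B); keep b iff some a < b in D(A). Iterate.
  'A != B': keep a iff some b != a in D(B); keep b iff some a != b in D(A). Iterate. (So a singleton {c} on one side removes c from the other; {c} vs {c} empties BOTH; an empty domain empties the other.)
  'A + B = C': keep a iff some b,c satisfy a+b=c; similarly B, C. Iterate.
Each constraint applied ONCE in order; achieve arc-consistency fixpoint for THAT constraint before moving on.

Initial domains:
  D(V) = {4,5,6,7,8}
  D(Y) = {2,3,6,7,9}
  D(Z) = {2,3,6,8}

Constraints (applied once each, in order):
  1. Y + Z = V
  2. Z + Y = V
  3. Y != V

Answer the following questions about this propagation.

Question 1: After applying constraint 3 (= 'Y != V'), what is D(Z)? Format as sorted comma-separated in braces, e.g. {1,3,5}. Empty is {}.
Answer: {2,3,6}

Derivation:
Constraint 1 (Y + Z = V) on D(Y)={2,3,6,7,9} D(Z)={2,3,6,8} D(V)={4,5,6,7,8}: Y {2,3,6,7,9}->{2,3,6}; Z {2,3,6,8}->{2,3,6}; V {4,5,6,7,8}->{4,5,6,8}
Constraint 2 (Z + Y = V) on D(Z)={2,3,6} D(Y)={2,3,6} D(V)={4,5,6,8}: no change
Constraint 3 (Y != V) on D(Y)={2,3,6} D(V)={4,5,6,8}: no change
So after constraint 3: D(Z) = {2,3,6}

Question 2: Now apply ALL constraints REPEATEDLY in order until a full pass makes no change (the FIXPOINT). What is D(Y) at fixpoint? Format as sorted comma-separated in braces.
pass 0 (initial): D(Y)={2,3,6,7,9}
pass 1: V {4,5,6,7,8}->{4,5,6,8}; Y {2,3,6,7,9}->{2,3,6}; Z {2,3,6,8}->{2,3,6}
pass 2: no change
Fixpoint after 2 passes: D(Y) = {2,3,6}

Answer: {2,3,6}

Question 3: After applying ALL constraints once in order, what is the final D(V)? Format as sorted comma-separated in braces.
Answer: {4,5,6,8}

Derivation:
Constraint 1 (Y + Z = V) on D(Y)={2,3,6,7,9} D(Z)={2,3,6,8} D(V)={4,5,6,7,8}: Y {2,3,6,7,9}->{2,3,6}; Z {2,3,6,8}->{2,3,6}; V {4,5,6,7,8}->{4,5,6,8}
Constraint 2 (Z + Y = V) on D(Z)={2,3,6} D(Y)={2,3,6} D(V)={4,5,6,8}: no change
Constraint 3 (Y != V) on D(Y)={2,3,6} D(V)={4,5,6,8}: no change
So after all 3 constraints: D(V) = {4,5,6,8}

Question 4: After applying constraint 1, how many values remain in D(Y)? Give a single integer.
Constraint 1 (Y + Z = V) on D(Y)={2,3,6,7,9} D(Z)={2,3,6,8} D(V)={4,5,6,7,8}: Y {2,3,6,7,9}->{2,3,6}; Z {2,3,6,8}->{2,3,6}; V {4,5,6,7,8}->{4,5,6,8}
So after constraint 1: D(Y)={2,3,6}, size = 3

Answer: 3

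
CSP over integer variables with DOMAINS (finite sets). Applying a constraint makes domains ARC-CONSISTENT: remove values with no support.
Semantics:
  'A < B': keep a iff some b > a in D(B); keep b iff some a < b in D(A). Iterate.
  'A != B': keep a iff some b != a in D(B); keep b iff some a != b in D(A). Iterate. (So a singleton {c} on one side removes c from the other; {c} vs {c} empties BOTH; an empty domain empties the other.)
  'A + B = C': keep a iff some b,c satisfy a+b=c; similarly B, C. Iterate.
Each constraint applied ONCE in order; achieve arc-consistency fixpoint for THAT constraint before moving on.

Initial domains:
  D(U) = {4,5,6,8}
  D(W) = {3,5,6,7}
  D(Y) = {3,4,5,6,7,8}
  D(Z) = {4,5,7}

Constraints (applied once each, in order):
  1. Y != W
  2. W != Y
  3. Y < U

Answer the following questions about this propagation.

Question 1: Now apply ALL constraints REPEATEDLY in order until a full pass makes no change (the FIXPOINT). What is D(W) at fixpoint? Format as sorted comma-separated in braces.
pass 0 (initial): D(W)={3,5,6,7}
pass 1: Y {3,4,5,6,7,8}->{3,4,5,6,7}
pass 2: no change
Fixpoint after 2 passes: D(W) = {3,5,6,7}

Answer: {3,5,6,7}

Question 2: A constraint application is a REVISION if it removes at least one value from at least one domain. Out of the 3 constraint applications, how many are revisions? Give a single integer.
Answer: 1

Derivation:
Constraint 1 (Y != W) on D(Y)={3,4,5,6,7,8} D(W)={3,5,6,7}: no change => not a revision
Constraint 2 (W != Y) on D(W)={3,5,6,7} D(Y)={3,4,5,6,7,8}: no change => not a revision
Constraint 3 (Y < U) on D(Y)={3,4,5,6,7,8} D(U)={4,5,6,8}: Y {3,4,5,6,7,8}->{3,4,5,6,7} => REVISION
Total revisions = 1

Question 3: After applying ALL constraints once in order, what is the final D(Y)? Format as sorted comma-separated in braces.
Answer: {3,4,5,6,7}

Derivation:
Constraint 1 (Y != W) on D(Y)={3,4,5,6,7,8} D(W)={3,5,6,7}: no change
Constraint 2 (W != Y) on D(W)={3,5,6,7} D(Y)={3,4,5,6,7,8}: no change
Constraint 3 (Y < U) on D(Y)={3,4,5,6,7,8} D(U)={4,5,6,8}: Y {3,4,5,6,7,8}->{3,4,5,6,7}
So after all 3 constraints: D(Y) = {3,4,5,6,7}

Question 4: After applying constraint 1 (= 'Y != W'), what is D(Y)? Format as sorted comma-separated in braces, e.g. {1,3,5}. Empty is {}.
Constraint 1 (Y != W) on D(Y)={3,4,5,6,7,8} D(W)={3,5,6,7}: no change
So after constraint 1: D(Y) = {3,4,5,6,7,8}

Answer: {3,4,5,6,7,8}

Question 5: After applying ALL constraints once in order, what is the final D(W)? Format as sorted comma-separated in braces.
Constraint 1 (Y != W) on D(Y)={3,4,5,6,7,8} D(W)={3,5,6,7}: no change
Constraint 2 (W != Y) on D(W)={3,5,6,7} D(Y)={3,4,5,6,7,8}: no change
Constraint 3 (Y < U) on D(Y)={3,4,5,6,7,8} D(U)={4,5,6,8}: Y {3,4,5,6,7,8}->{3,4,5,6,7}
So after all 3 constraints: D(W) = {3,5,6,7}

Answer: {3,5,6,7}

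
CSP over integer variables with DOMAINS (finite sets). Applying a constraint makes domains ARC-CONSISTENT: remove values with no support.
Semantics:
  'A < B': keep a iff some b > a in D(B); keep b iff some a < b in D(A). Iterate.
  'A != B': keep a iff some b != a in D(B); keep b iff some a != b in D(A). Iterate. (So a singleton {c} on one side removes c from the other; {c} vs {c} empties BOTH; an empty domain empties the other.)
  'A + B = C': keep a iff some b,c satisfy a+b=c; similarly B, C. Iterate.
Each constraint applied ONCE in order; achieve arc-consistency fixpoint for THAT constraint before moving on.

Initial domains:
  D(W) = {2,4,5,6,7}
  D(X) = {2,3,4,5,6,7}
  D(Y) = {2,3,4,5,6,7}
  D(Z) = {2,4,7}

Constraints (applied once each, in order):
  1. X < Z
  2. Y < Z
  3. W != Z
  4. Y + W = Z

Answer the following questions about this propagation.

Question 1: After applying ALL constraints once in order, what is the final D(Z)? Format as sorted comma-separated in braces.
Answer: {4,7}

Derivation:
Constraint 1 (X < Z) on D(X)={2,3,4,5,6,7} D(Z)={2,4,7}: X {2,3,4,5,6,7}->{2,3,4,5,6}; Z {2,4,7}->{4,7}
Constraint 2 (Y < Z) on D(Y)={2,3,4,5,6,7} D(Z)={4,7}: Y {2,3,4,5,6,7}->{2,3,4,5,6}
Constraint 3 (W != Z) on D(W)={2,4,5,6,7} D(Z)={4,7}: no change
Constraint 4 (Y + W = Z) on D(Y)={2,3,4,5,6} D(W)={2,4,5,6,7} D(Z)={4,7}: Y {2,3,4,5,6}->{2,3,5}; W {2,4,5,6,7}->{2,4,5}
So after all 4 constraints: D(Z) = {4,7}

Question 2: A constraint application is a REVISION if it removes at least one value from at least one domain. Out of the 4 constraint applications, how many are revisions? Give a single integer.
Constraint 1 (X < Z) on D(X)={2,3,4,5,6,7} D(Z)={2,4,7}: X {2,3,4,5,6,7}->{2,3,4,5,6}; Z {2,4,7}->{4,7} => REVISION
Constraint 2 (Y < Z) on D(Y)={2,3,4,5,6,7} D(Z)={4,7}: Y {2,3,4,5,6,7}->{2,3,4,5,6} => REVISION
Constraint 3 (W != Z) on D(W)={2,4,5,6,7} D(Z)={4,7}: no change => not a revision
Constraint 4 (Y + W = Z) on D(Y)={2,3,4,5,6} D(W)={2,4,5,6,7} D(Z)={4,7}: Y {2,3,4,5,6}->{2,3,5}; W {2,4,5,6,7}->{2,4,5} => REVISION
Total revisions = 3

Answer: 3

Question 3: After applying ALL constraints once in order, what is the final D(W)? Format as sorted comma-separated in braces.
Constraint 1 (X < Z) on D(X)={2,3,4,5,6,7} D(Z)={2,4,7}: X {2,3,4,5,6,7}->{2,3,4,5,6}; Z {2,4,7}->{4,7}
Constraint 2 (Y < Z) on D(Y)={2,3,4,5,6,7} D(Z)={4,7}: Y {2,3,4,5,6,7}->{2,3,4,5,6}
Constraint 3 (W != Z) on D(W)={2,4,5,6,7} D(Z)={4,7}: no change
Constraint 4 (Y + W = Z) on D(Y)={2,3,4,5,6} D(W)={2,4,5,6,7} D(Z)={4,7}: Y {2,3,4,5,6}->{2,3,5}; W {2,4,5,6,7}->{2,4,5}
So after all 4 constraints: D(W) = {2,4,5}

Answer: {2,4,5}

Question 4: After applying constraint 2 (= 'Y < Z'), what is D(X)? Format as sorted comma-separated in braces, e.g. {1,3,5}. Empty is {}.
Constraint 1 (X < Z) on D(X)={2,3,4,5,6,7} D(Z)={2,4,7}: X {2,3,4,5,6,7}->{2,3,4,5,6}; Z {2,4,7}->{4,7}
Constraint 2 (Y < Z) on D(Y)={2,3,4,5,6,7} D(Z)={4,7}: Y {2,3,4,5,6,7}->{2,3,4,5,6}
So after constraint 2: D(X) = {2,3,4,5,6}

Answer: {2,3,4,5,6}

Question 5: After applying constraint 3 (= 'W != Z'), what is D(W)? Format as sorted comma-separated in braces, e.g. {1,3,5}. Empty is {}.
Answer: {2,4,5,6,7}

Derivation:
Constraint 1 (X < Z) on D(X)={2,3,4,5,6,7} D(Z)={2,4,7}: X {2,3,4,5,6,7}->{2,3,4,5,6}; Z {2,4,7}->{4,7}
Constraint 2 (Y < Z) on D(Y)={2,3,4,5,6,7} D(Z)={4,7}: Y {2,3,4,5,6,7}->{2,3,4,5,6}
Constraint 3 (W != Z) on D(W)={2,4,5,6,7} D(Z)={4,7}: no change
So after constraint 3: D(W) = {2,4,5,6,7}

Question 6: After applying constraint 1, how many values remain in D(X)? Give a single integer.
Constraint 1 (X < Z) on D(X)={2,3,4,5,6,7} D(Z)={2,4,7}: X {2,3,4,5,6,7}->{2,3,4,5,6}; Z {2,4,7}->{4,7}
So after constraint 1: D(X)={2,3,4,5,6}, size = 5

Answer: 5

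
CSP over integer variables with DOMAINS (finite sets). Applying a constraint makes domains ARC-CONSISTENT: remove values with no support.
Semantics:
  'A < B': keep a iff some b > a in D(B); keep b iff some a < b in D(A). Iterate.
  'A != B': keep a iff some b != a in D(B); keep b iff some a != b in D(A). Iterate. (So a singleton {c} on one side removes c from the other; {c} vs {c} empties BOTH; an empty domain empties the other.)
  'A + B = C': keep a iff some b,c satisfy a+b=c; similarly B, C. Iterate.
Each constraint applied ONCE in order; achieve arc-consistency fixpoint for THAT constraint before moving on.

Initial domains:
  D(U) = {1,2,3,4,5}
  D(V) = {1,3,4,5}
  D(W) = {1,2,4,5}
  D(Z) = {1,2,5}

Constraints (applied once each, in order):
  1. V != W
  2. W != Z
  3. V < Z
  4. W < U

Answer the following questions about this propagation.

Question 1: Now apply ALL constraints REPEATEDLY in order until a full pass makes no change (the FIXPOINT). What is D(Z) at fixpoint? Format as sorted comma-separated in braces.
pass 0 (initial): D(Z)={1,2,5}
pass 1: U {1,2,3,4,5}->{2,3,4,5}; V {1,3,4,5}->{1,3,4}; W {1,2,4,5}->{1,2,4}; Z {1,2,5}->{2,5}
pass 2: no change
Fixpoint after 2 passes: D(Z) = {2,5}

Answer: {2,5}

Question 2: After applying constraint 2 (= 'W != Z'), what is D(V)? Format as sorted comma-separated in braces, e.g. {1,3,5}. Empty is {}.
Constraint 1 (V != W) on D(V)={1,3,4,5} D(W)={1,2,4,5}: no change
Constraint 2 (W != Z) on D(W)={1,2,4,5} D(Z)={1,2,5}: no change
So after constraint 2: D(V) = {1,3,4,5}

Answer: {1,3,4,5}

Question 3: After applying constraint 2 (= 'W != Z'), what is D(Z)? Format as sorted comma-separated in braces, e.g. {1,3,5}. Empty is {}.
Answer: {1,2,5}

Derivation:
Constraint 1 (V != W) on D(V)={1,3,4,5} D(W)={1,2,4,5}: no change
Constraint 2 (W != Z) on D(W)={1,2,4,5} D(Z)={1,2,5}: no change
So after constraint 2: D(Z) = {1,2,5}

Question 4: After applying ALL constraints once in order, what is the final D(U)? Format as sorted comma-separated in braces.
Answer: {2,3,4,5}

Derivation:
Constraint 1 (V != W) on D(V)={1,3,4,5} D(W)={1,2,4,5}: no change
Constraint 2 (W != Z) on D(W)={1,2,4,5} D(Z)={1,2,5}: no change
Constraint 3 (V < Z) on D(V)={1,3,4,5} D(Z)={1,2,5}: V {1,3,4,5}->{1,3,4}; Z {1,2,5}->{2,5}
Constraint 4 (W < U) on D(W)={1,2,4,5} D(U)={1,2,3,4,5}: W {1,2,4,5}->{1,2,4}; U {1,2,3,4,5}->{2,3,4,5}
So after all 4 constraints: D(U) = {2,3,4,5}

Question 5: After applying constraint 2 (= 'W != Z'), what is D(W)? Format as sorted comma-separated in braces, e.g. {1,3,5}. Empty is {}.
Constraint 1 (V != W) on D(V)={1,3,4,5} D(W)={1,2,4,5}: no change
Constraint 2 (W != Z) on D(W)={1,2,4,5} D(Z)={1,2,5}: no change
So after constraint 2: D(W) = {1,2,4,5}

Answer: {1,2,4,5}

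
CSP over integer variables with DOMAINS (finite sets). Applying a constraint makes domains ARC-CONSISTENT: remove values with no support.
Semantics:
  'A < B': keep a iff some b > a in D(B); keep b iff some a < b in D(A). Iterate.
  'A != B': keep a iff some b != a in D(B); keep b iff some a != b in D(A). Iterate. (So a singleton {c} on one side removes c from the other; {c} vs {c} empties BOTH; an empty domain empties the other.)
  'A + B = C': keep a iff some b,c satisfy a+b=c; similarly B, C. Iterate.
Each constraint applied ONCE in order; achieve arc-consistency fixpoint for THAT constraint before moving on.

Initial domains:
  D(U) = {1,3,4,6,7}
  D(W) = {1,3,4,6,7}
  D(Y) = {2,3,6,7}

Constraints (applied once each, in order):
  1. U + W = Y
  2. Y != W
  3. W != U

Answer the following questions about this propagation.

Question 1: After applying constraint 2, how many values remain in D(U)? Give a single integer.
Constraint 1 (U + W = Y) on D(U)={1,3,4,6,7} D(W)={1,3,4,6,7} D(Y)={2,3,6,7}: U {1,3,4,6,7}->{1,3,4,6}; W {1,3,4,6,7}->{1,3,4,6}; Y {2,3,6,7}->{2,6,7}
Constraint 2 (Y != W) on D(Y)={2,6,7} D(W)={1,3,4,6}: no change
So after constraint 2: D(U)={1,3,4,6}, size = 4

Answer: 4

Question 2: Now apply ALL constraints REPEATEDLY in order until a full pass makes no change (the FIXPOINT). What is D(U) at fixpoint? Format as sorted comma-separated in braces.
pass 0 (initial): D(U)={1,3,4,6,7}
pass 1: U {1,3,4,6,7}->{1,3,4,6}; W {1,3,4,6,7}->{1,3,4,6}; Y {2,3,6,7}->{2,6,7}
pass 2: no change
Fixpoint after 2 passes: D(U) = {1,3,4,6}

Answer: {1,3,4,6}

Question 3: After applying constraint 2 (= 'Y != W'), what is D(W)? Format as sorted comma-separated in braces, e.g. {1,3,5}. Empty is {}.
Constraint 1 (U + W = Y) on D(U)={1,3,4,6,7} D(W)={1,3,4,6,7} D(Y)={2,3,6,7}: U {1,3,4,6,7}->{1,3,4,6}; W {1,3,4,6,7}->{1,3,4,6}; Y {2,3,6,7}->{2,6,7}
Constraint 2 (Y != W) on D(Y)={2,6,7} D(W)={1,3,4,6}: no change
So after constraint 2: D(W) = {1,3,4,6}

Answer: {1,3,4,6}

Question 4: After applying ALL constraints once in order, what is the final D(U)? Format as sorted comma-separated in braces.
Constraint 1 (U + W = Y) on D(U)={1,3,4,6,7} D(W)={1,3,4,6,7} D(Y)={2,3,6,7}: U {1,3,4,6,7}->{1,3,4,6}; W {1,3,4,6,7}->{1,3,4,6}; Y {2,3,6,7}->{2,6,7}
Constraint 2 (Y != W) on D(Y)={2,6,7} D(W)={1,3,4,6}: no change
Constraint 3 (W != U) on D(W)={1,3,4,6} D(U)={1,3,4,6}: no change
So after all 3 constraints: D(U) = {1,3,4,6}

Answer: {1,3,4,6}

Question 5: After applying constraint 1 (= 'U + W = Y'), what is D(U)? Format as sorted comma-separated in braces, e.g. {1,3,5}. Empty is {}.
Answer: {1,3,4,6}

Derivation:
Constraint 1 (U + W = Y) on D(U)={1,3,4,6,7} D(W)={1,3,4,6,7} D(Y)={2,3,6,7}: U {1,3,4,6,7}->{1,3,4,6}; W {1,3,4,6,7}->{1,3,4,6}; Y {2,3,6,7}->{2,6,7}
So after constraint 1: D(U) = {1,3,4,6}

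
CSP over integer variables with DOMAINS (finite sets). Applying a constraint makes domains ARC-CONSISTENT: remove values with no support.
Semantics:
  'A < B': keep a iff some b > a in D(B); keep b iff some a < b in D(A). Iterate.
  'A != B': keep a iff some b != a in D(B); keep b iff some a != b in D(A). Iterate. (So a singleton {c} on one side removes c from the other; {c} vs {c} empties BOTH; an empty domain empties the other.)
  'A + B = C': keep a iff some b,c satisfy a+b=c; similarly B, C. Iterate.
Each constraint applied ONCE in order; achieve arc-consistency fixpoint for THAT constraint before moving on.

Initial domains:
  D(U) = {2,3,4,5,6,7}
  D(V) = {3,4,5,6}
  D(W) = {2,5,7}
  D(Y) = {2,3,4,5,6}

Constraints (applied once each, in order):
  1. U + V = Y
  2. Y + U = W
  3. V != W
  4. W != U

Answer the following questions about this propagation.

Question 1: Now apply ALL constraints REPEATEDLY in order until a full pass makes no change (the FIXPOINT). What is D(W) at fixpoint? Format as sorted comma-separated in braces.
Answer: {7}

Derivation:
pass 0 (initial): D(W)={2,5,7}
pass 1: U {2,3,4,5,6,7}->{2}; V {3,4,5,6}->{3,4}; W {2,5,7}->{7}; Y {2,3,4,5,6}->{5}
pass 2: V {3,4}->{3}
pass 3: no change
Fixpoint after 3 passes: D(W) = {7}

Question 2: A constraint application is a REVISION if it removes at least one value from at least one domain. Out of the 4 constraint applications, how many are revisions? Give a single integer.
Constraint 1 (U + V = Y) on D(U)={2,3,4,5,6,7} D(V)={3,4,5,6} D(Y)={2,3,4,5,6}: U {2,3,4,5,6,7}->{2,3}; V {3,4,5,6}->{3,4}; Y {2,3,4,5,6}->{5,6} => REVISION
Constraint 2 (Y + U = W) on D(Y)={5,6} D(U)={2,3} D(W)={2,5,7}: Y {5,6}->{5}; U {2,3}->{2}; W {2,5,7}->{7} => REVISION
Constraint 3 (V != W) on D(V)={3,4} D(W)={7}: no change => not a revision
Constraint 4 (W != U) on D(W)={7} D(U)={2}: no change => not a revision
Total revisions = 2

Answer: 2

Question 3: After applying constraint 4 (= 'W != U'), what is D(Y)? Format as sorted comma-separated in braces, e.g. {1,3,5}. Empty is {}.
Answer: {5}

Derivation:
Constraint 1 (U + V = Y) on D(U)={2,3,4,5,6,7} D(V)={3,4,5,6} D(Y)={2,3,4,5,6}: U {2,3,4,5,6,7}->{2,3}; V {3,4,5,6}->{3,4}; Y {2,3,4,5,6}->{5,6}
Constraint 2 (Y + U = W) on D(Y)={5,6} D(U)={2,3} D(W)={2,5,7}: Y {5,6}->{5}; U {2,3}->{2}; W {2,5,7}->{7}
Constraint 3 (V != W) on D(V)={3,4} D(W)={7}: no change
Constraint 4 (W != U) on D(W)={7} D(U)={2}: no change
So after constraint 4: D(Y) = {5}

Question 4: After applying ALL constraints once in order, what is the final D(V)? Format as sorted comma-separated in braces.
Answer: {3,4}

Derivation:
Constraint 1 (U + V = Y) on D(U)={2,3,4,5,6,7} D(V)={3,4,5,6} D(Y)={2,3,4,5,6}: U {2,3,4,5,6,7}->{2,3}; V {3,4,5,6}->{3,4}; Y {2,3,4,5,6}->{5,6}
Constraint 2 (Y + U = W) on D(Y)={5,6} D(U)={2,3} D(W)={2,5,7}: Y {5,6}->{5}; U {2,3}->{2}; W {2,5,7}->{7}
Constraint 3 (V != W) on D(V)={3,4} D(W)={7}: no change
Constraint 4 (W != U) on D(W)={7} D(U)={2}: no change
So after all 4 constraints: D(V) = {3,4}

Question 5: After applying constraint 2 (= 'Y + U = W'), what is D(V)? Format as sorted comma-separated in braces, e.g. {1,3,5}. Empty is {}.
Constraint 1 (U + V = Y) on D(U)={2,3,4,5,6,7} D(V)={3,4,5,6} D(Y)={2,3,4,5,6}: U {2,3,4,5,6,7}->{2,3}; V {3,4,5,6}->{3,4}; Y {2,3,4,5,6}->{5,6}
Constraint 2 (Y + U = W) on D(Y)={5,6} D(U)={2,3} D(W)={2,5,7}: Y {5,6}->{5}; U {2,3}->{2}; W {2,5,7}->{7}
So after constraint 2: D(V) = {3,4}

Answer: {3,4}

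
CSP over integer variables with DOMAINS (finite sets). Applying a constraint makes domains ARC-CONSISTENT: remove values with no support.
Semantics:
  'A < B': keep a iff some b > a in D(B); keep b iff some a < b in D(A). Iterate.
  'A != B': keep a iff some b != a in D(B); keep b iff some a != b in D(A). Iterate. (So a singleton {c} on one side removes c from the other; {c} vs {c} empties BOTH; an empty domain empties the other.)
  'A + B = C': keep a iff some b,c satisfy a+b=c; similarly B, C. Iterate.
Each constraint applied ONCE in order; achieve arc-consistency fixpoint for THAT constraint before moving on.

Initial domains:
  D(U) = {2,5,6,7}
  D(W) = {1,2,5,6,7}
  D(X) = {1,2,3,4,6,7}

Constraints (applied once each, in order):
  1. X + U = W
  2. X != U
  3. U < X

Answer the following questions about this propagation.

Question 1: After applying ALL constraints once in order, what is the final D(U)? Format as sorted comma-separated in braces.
Constraint 1 (X + U = W) on D(X)={1,2,3,4,6,7} D(U)={2,5,6,7} D(W)={1,2,5,6,7}: X {1,2,3,4,6,7}->{1,2,3,4}; U {2,5,6,7}->{2,5,6}; W {1,2,5,6,7}->{5,6,7}
Constraint 2 (X != U) on D(X)={1,2,3,4} D(U)={2,5,6}: no change
Constraint 3 (U < X) on D(U)={2,5,6} D(X)={1,2,3,4}: U {2,5,6}->{2}; X {1,2,3,4}->{3,4}
So after all 3 constraints: D(U) = {2}

Answer: {2}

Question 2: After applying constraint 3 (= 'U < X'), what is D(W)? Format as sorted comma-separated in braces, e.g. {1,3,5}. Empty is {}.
Constraint 1 (X + U = W) on D(X)={1,2,3,4,6,7} D(U)={2,5,6,7} D(W)={1,2,5,6,7}: X {1,2,3,4,6,7}->{1,2,3,4}; U {2,5,6,7}->{2,5,6}; W {1,2,5,6,7}->{5,6,7}
Constraint 2 (X != U) on D(X)={1,2,3,4} D(U)={2,5,6}: no change
Constraint 3 (U < X) on D(U)={2,5,6} D(X)={1,2,3,4}: U {2,5,6}->{2}; X {1,2,3,4}->{3,4}
So after constraint 3: D(W) = {5,6,7}

Answer: {5,6,7}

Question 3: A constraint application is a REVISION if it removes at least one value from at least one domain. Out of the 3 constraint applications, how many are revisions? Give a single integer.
Constraint 1 (X + U = W) on D(X)={1,2,3,4,6,7} D(U)={2,5,6,7} D(W)={1,2,5,6,7}: X {1,2,3,4,6,7}->{1,2,3,4}; U {2,5,6,7}->{2,5,6}; W {1,2,5,6,7}->{5,6,7} => REVISION
Constraint 2 (X != U) on D(X)={1,2,3,4} D(U)={2,5,6}: no change => not a revision
Constraint 3 (U < X) on D(U)={2,5,6} D(X)={1,2,3,4}: U {2,5,6}->{2}; X {1,2,3,4}->{3,4} => REVISION
Total revisions = 2

Answer: 2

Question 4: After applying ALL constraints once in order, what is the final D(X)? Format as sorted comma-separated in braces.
Answer: {3,4}

Derivation:
Constraint 1 (X + U = W) on D(X)={1,2,3,4,6,7} D(U)={2,5,6,7} D(W)={1,2,5,6,7}: X {1,2,3,4,6,7}->{1,2,3,4}; U {2,5,6,7}->{2,5,6}; W {1,2,5,6,7}->{5,6,7}
Constraint 2 (X != U) on D(X)={1,2,3,4} D(U)={2,5,6}: no change
Constraint 3 (U < X) on D(U)={2,5,6} D(X)={1,2,3,4}: U {2,5,6}->{2}; X {1,2,3,4}->{3,4}
So after all 3 constraints: D(X) = {3,4}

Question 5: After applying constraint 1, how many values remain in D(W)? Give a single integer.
Answer: 3

Derivation:
Constraint 1 (X + U = W) on D(X)={1,2,3,4,6,7} D(U)={2,5,6,7} D(W)={1,2,5,6,7}: X {1,2,3,4,6,7}->{1,2,3,4}; U {2,5,6,7}->{2,5,6}; W {1,2,5,6,7}->{5,6,7}
So after constraint 1: D(W)={5,6,7}, size = 3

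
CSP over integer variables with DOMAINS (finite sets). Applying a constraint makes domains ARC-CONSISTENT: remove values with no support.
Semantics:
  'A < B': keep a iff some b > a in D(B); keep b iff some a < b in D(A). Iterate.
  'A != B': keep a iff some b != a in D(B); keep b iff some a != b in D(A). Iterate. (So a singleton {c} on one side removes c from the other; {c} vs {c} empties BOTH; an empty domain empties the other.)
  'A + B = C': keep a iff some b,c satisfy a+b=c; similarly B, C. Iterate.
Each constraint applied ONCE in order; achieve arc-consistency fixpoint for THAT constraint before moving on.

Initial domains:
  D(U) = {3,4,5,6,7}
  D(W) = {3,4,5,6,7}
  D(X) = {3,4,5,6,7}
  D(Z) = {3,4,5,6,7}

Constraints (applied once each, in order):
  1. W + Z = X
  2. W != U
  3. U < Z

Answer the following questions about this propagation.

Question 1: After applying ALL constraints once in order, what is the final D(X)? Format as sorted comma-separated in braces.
Answer: {6,7}

Derivation:
Constraint 1 (W + Z = X) on D(W)={3,4,5,6,7} D(Z)={3,4,5,6,7} D(X)={3,4,5,6,7}: W {3,4,5,6,7}->{3,4}; Z {3,4,5,6,7}->{3,4}; X {3,4,5,6,7}->{6,7}
Constraint 2 (W != U) on D(W)={3,4} D(U)={3,4,5,6,7}: no change
Constraint 3 (U < Z) on D(U)={3,4,5,6,7} D(Z)={3,4}: U {3,4,5,6,7}->{3}; Z {3,4}->{4}
So after all 3 constraints: D(X) = {6,7}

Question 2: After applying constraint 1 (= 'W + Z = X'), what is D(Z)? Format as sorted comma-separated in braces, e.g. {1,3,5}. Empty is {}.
Answer: {3,4}

Derivation:
Constraint 1 (W + Z = X) on D(W)={3,4,5,6,7} D(Z)={3,4,5,6,7} D(X)={3,4,5,6,7}: W {3,4,5,6,7}->{3,4}; Z {3,4,5,6,7}->{3,4}; X {3,4,5,6,7}->{6,7}
So after constraint 1: D(Z) = {3,4}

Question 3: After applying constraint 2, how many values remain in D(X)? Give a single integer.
Constraint 1 (W + Z = X) on D(W)={3,4,5,6,7} D(Z)={3,4,5,6,7} D(X)={3,4,5,6,7}: W {3,4,5,6,7}->{3,4}; Z {3,4,5,6,7}->{3,4}; X {3,4,5,6,7}->{6,7}
Constraint 2 (W != U) on D(W)={3,4} D(U)={3,4,5,6,7}: no change
So after constraint 2: D(X)={6,7}, size = 2

Answer: 2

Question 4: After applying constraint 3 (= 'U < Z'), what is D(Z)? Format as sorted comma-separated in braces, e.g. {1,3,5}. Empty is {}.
Answer: {4}

Derivation:
Constraint 1 (W + Z = X) on D(W)={3,4,5,6,7} D(Z)={3,4,5,6,7} D(X)={3,4,5,6,7}: W {3,4,5,6,7}->{3,4}; Z {3,4,5,6,7}->{3,4}; X {3,4,5,6,7}->{6,7}
Constraint 2 (W != U) on D(W)={3,4} D(U)={3,4,5,6,7}: no change
Constraint 3 (U < Z) on D(U)={3,4,5,6,7} D(Z)={3,4}: U {3,4,5,6,7}->{3}; Z {3,4}->{4}
So after constraint 3: D(Z) = {4}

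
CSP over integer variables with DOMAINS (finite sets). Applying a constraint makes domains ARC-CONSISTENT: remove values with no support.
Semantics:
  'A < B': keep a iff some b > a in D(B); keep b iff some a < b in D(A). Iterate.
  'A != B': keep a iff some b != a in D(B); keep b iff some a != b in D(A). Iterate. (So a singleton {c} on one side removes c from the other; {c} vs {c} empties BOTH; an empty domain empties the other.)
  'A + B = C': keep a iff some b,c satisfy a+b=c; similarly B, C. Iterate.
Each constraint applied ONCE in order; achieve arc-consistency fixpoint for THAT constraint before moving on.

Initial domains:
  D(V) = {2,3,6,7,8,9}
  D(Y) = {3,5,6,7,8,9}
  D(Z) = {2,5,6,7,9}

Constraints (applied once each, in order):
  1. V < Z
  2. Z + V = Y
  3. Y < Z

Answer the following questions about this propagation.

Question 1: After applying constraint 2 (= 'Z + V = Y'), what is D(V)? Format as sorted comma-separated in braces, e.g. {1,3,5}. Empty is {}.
Constraint 1 (V < Z) on D(V)={2,3,6,7,8,9} D(Z)={2,5,6,7,9}: V {2,3,6,7,8,9}->{2,3,6,7,8}; Z {2,5,6,7,9}->{5,6,7,9}
Constraint 2 (Z + V = Y) on D(Z)={5,6,7,9} D(V)={2,3,6,7,8} D(Y)={3,5,6,7,8,9}: Z {5,6,7,9}->{5,6,7}; V {2,3,6,7,8}->{2,3}; Y {3,5,6,7,8,9}->{7,8,9}
So after constraint 2: D(V) = {2,3}

Answer: {2,3}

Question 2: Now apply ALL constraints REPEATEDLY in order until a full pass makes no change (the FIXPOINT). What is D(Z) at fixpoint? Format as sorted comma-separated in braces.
Answer: {}

Derivation:
pass 0 (initial): D(Z)={2,5,6,7,9}
pass 1: V {2,3,6,7,8,9}->{2,3}; Y {3,5,6,7,8,9}->{}; Z {2,5,6,7,9}->{}
pass 2: V {2,3}->{}
pass 3: no change
Fixpoint after 3 passes: D(Z) = {}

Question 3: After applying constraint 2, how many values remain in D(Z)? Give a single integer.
Constraint 1 (V < Z) on D(V)={2,3,6,7,8,9} D(Z)={2,5,6,7,9}: V {2,3,6,7,8,9}->{2,3,6,7,8}; Z {2,5,6,7,9}->{5,6,7,9}
Constraint 2 (Z + V = Y) on D(Z)={5,6,7,9} D(V)={2,3,6,7,8} D(Y)={3,5,6,7,8,9}: Z {5,6,7,9}->{5,6,7}; V {2,3,6,7,8}->{2,3}; Y {3,5,6,7,8,9}->{7,8,9}
So after constraint 2: D(Z)={5,6,7}, size = 3

Answer: 3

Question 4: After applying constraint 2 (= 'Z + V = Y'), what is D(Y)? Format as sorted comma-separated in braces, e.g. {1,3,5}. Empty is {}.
Constraint 1 (V < Z) on D(V)={2,3,6,7,8,9} D(Z)={2,5,6,7,9}: V {2,3,6,7,8,9}->{2,3,6,7,8}; Z {2,5,6,7,9}->{5,6,7,9}
Constraint 2 (Z + V = Y) on D(Z)={5,6,7,9} D(V)={2,3,6,7,8} D(Y)={3,5,6,7,8,9}: Z {5,6,7,9}->{5,6,7}; V {2,3,6,7,8}->{2,3}; Y {3,5,6,7,8,9}->{7,8,9}
So after constraint 2: D(Y) = {7,8,9}

Answer: {7,8,9}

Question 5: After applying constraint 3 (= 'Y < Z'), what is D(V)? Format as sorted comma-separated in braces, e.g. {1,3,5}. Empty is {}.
Answer: {2,3}

Derivation:
Constraint 1 (V < Z) on D(V)={2,3,6,7,8,9} D(Z)={2,5,6,7,9}: V {2,3,6,7,8,9}->{2,3,6,7,8}; Z {2,5,6,7,9}->{5,6,7,9}
Constraint 2 (Z + V = Y) on D(Z)={5,6,7,9} D(V)={2,3,6,7,8} D(Y)={3,5,6,7,8,9}: Z {5,6,7,9}->{5,6,7}; V {2,3,6,7,8}->{2,3}; Y {3,5,6,7,8,9}->{7,8,9}
Constraint 3 (Y < Z) on D(Y)={7,8,9} D(Z)={5,6,7}: Y {7,8,9}->{}; Z {5,6,7}->{}
So after constraint 3: D(V) = {2,3}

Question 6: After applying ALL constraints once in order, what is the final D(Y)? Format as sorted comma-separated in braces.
Constraint 1 (V < Z) on D(V)={2,3,6,7,8,9} D(Z)={2,5,6,7,9}: V {2,3,6,7,8,9}->{2,3,6,7,8}; Z {2,5,6,7,9}->{5,6,7,9}
Constraint 2 (Z + V = Y) on D(Z)={5,6,7,9} D(V)={2,3,6,7,8} D(Y)={3,5,6,7,8,9}: Z {5,6,7,9}->{5,6,7}; V {2,3,6,7,8}->{2,3}; Y {3,5,6,7,8,9}->{7,8,9}
Constraint 3 (Y < Z) on D(Y)={7,8,9} D(Z)={5,6,7}: Y {7,8,9}->{}; Z {5,6,7}->{}
So after all 3 constraints: D(Y) = {}

Answer: {}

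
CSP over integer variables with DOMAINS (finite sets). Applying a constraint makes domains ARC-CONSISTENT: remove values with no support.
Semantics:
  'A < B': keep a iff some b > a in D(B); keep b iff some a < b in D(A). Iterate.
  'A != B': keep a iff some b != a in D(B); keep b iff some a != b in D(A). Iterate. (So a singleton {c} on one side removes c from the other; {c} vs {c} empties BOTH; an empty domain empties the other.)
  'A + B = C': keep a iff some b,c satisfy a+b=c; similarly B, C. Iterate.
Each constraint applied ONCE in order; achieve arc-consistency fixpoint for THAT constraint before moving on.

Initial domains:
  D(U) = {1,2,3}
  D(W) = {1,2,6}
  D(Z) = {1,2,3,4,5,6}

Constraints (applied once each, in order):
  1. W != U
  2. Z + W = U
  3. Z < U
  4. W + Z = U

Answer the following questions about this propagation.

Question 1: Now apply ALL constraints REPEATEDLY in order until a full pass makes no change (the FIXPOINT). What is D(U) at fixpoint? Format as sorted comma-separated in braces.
Answer: {2,3}

Derivation:
pass 0 (initial): D(U)={1,2,3}
pass 1: U {1,2,3}->{2,3}; W {1,2,6}->{1,2}; Z {1,2,3,4,5,6}->{1,2}
pass 2: no change
Fixpoint after 2 passes: D(U) = {2,3}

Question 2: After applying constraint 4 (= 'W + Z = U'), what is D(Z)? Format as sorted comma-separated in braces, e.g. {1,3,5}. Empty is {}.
Constraint 1 (W != U) on D(W)={1,2,6} D(U)={1,2,3}: no change
Constraint 2 (Z + W = U) on D(Z)={1,2,3,4,5,6} D(W)={1,2,6} D(U)={1,2,3}: Z {1,2,3,4,5,6}->{1,2}; W {1,2,6}->{1,2}; U {1,2,3}->{2,3}
Constraint 3 (Z < U) on D(Z)={1,2} D(U)={2,3}: no change
Constraint 4 (W + Z = U) on D(W)={1,2} D(Z)={1,2} D(U)={2,3}: no change
So after constraint 4: D(Z) = {1,2}

Answer: {1,2}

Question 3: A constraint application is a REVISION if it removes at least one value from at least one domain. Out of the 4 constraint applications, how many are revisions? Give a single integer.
Constraint 1 (W != U) on D(W)={1,2,6} D(U)={1,2,3}: no change => not a revision
Constraint 2 (Z + W = U) on D(Z)={1,2,3,4,5,6} D(W)={1,2,6} D(U)={1,2,3}: Z {1,2,3,4,5,6}->{1,2}; W {1,2,6}->{1,2}; U {1,2,3}->{2,3} => REVISION
Constraint 3 (Z < U) on D(Z)={1,2} D(U)={2,3}: no change => not a revision
Constraint 4 (W + Z = U) on D(W)={1,2} D(Z)={1,2} D(U)={2,3}: no change => not a revision
Total revisions = 1

Answer: 1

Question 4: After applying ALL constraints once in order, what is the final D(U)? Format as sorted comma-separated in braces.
Answer: {2,3}

Derivation:
Constraint 1 (W != U) on D(W)={1,2,6} D(U)={1,2,3}: no change
Constraint 2 (Z + W = U) on D(Z)={1,2,3,4,5,6} D(W)={1,2,6} D(U)={1,2,3}: Z {1,2,3,4,5,6}->{1,2}; W {1,2,6}->{1,2}; U {1,2,3}->{2,3}
Constraint 3 (Z < U) on D(Z)={1,2} D(U)={2,3}: no change
Constraint 4 (W + Z = U) on D(W)={1,2} D(Z)={1,2} D(U)={2,3}: no change
So after all 4 constraints: D(U) = {2,3}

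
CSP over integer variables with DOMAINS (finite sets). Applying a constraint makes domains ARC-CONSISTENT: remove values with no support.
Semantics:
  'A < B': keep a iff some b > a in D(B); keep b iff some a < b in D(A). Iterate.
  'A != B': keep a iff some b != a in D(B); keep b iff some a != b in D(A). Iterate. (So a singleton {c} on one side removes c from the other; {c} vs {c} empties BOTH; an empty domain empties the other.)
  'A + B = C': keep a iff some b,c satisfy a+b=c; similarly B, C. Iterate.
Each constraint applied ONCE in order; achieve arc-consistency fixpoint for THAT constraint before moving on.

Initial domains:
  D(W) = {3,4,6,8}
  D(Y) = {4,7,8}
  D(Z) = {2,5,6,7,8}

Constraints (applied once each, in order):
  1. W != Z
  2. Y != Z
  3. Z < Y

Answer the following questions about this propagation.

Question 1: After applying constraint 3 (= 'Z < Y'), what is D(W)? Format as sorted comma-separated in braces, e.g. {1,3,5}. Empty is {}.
Answer: {3,4,6,8}

Derivation:
Constraint 1 (W != Z) on D(W)={3,4,6,8} D(Z)={2,5,6,7,8}: no change
Constraint 2 (Y != Z) on D(Y)={4,7,8} D(Z)={2,5,6,7,8}: no change
Constraint 3 (Z < Y) on D(Z)={2,5,6,7,8} D(Y)={4,7,8}: Z {2,5,6,7,8}->{2,5,6,7}
So after constraint 3: D(W) = {3,4,6,8}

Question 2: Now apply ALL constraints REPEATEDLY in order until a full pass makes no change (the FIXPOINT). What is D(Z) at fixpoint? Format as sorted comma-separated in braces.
pass 0 (initial): D(Z)={2,5,6,7,8}
pass 1: Z {2,5,6,7,8}->{2,5,6,7}
pass 2: no change
Fixpoint after 2 passes: D(Z) = {2,5,6,7}

Answer: {2,5,6,7}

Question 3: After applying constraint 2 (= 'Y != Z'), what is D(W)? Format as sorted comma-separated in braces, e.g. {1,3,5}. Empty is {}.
Constraint 1 (W != Z) on D(W)={3,4,6,8} D(Z)={2,5,6,7,8}: no change
Constraint 2 (Y != Z) on D(Y)={4,7,8} D(Z)={2,5,6,7,8}: no change
So after constraint 2: D(W) = {3,4,6,8}

Answer: {3,4,6,8}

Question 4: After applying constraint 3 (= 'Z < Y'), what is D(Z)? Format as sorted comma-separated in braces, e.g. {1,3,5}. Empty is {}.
Answer: {2,5,6,7}

Derivation:
Constraint 1 (W != Z) on D(W)={3,4,6,8} D(Z)={2,5,6,7,8}: no change
Constraint 2 (Y != Z) on D(Y)={4,7,8} D(Z)={2,5,6,7,8}: no change
Constraint 3 (Z < Y) on D(Z)={2,5,6,7,8} D(Y)={4,7,8}: Z {2,5,6,7,8}->{2,5,6,7}
So after constraint 3: D(Z) = {2,5,6,7}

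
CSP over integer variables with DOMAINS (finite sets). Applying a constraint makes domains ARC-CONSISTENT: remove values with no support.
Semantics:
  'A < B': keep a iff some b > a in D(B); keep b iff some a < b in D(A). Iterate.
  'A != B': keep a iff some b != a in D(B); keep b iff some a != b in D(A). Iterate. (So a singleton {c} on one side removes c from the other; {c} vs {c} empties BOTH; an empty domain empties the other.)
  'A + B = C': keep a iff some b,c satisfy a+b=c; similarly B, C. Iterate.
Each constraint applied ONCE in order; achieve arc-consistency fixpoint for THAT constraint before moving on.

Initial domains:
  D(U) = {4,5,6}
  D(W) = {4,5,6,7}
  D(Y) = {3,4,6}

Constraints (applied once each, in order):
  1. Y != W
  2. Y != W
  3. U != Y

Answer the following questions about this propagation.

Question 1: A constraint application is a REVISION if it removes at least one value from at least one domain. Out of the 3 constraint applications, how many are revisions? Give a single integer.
Answer: 0

Derivation:
Constraint 1 (Y != W) on D(Y)={3,4,6} D(W)={4,5,6,7}: no change => not a revision
Constraint 2 (Y != W) on D(Y)={3,4,6} D(W)={4,5,6,7}: no change => not a revision
Constraint 3 (U != Y) on D(U)={4,5,6} D(Y)={3,4,6}: no change => not a revision
Total revisions = 0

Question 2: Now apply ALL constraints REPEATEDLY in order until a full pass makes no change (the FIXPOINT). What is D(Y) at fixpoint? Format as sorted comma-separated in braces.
pass 0 (initial): D(Y)={3,4,6}
pass 1: no change
Fixpoint after 1 passes: D(Y) = {3,4,6}

Answer: {3,4,6}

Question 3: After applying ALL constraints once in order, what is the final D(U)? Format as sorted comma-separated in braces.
Answer: {4,5,6}

Derivation:
Constraint 1 (Y != W) on D(Y)={3,4,6} D(W)={4,5,6,7}: no change
Constraint 2 (Y != W) on D(Y)={3,4,6} D(W)={4,5,6,7}: no change
Constraint 3 (U != Y) on D(U)={4,5,6} D(Y)={3,4,6}: no change
So after all 3 constraints: D(U) = {4,5,6}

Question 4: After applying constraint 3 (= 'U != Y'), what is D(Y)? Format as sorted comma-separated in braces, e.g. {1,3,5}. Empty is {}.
Constraint 1 (Y != W) on D(Y)={3,4,6} D(W)={4,5,6,7}: no change
Constraint 2 (Y != W) on D(Y)={3,4,6} D(W)={4,5,6,7}: no change
Constraint 3 (U != Y) on D(U)={4,5,6} D(Y)={3,4,6}: no change
So after constraint 3: D(Y) = {3,4,6}

Answer: {3,4,6}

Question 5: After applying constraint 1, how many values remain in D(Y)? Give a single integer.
Constraint 1 (Y != W) on D(Y)={3,4,6} D(W)={4,5,6,7}: no change
So after constraint 1: D(Y)={3,4,6}, size = 3

Answer: 3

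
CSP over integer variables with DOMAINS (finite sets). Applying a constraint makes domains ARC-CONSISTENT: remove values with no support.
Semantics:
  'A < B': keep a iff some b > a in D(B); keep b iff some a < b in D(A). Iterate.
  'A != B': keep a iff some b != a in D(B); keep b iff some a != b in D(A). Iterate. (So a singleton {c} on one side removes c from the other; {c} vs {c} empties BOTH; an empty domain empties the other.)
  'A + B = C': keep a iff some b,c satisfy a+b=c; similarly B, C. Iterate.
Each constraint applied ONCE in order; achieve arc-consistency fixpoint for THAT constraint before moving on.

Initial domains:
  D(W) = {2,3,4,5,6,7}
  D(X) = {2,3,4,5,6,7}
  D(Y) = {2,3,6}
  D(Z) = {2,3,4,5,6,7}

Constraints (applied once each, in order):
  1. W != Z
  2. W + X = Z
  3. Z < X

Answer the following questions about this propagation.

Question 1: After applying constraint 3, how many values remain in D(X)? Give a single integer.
Answer: 1

Derivation:
Constraint 1 (W != Z) on D(W)={2,3,4,5,6,7} D(Z)={2,3,4,5,6,7}: no change
Constraint 2 (W + X = Z) on D(W)={2,3,4,5,6,7} D(X)={2,3,4,5,6,7} D(Z)={2,3,4,5,6,7}: W {2,3,4,5,6,7}->{2,3,4,5}; X {2,3,4,5,6,7}->{2,3,4,5}; Z {2,3,4,5,6,7}->{4,5,6,7}
Constraint 3 (Z < X) on D(Z)={4,5,6,7} D(X)={2,3,4,5}: Z {4,5,6,7}->{4}; X {2,3,4,5}->{5}
So after constraint 3: D(X)={5}, size = 1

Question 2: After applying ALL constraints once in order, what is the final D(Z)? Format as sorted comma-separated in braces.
Answer: {4}

Derivation:
Constraint 1 (W != Z) on D(W)={2,3,4,5,6,7} D(Z)={2,3,4,5,6,7}: no change
Constraint 2 (W + X = Z) on D(W)={2,3,4,5,6,7} D(X)={2,3,4,5,6,7} D(Z)={2,3,4,5,6,7}: W {2,3,4,5,6,7}->{2,3,4,5}; X {2,3,4,5,6,7}->{2,3,4,5}; Z {2,3,4,5,6,7}->{4,5,6,7}
Constraint 3 (Z < X) on D(Z)={4,5,6,7} D(X)={2,3,4,5}: Z {4,5,6,7}->{4}; X {2,3,4,5}->{5}
So after all 3 constraints: D(Z) = {4}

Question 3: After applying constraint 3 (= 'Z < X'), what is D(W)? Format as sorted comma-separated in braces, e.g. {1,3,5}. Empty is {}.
Constraint 1 (W != Z) on D(W)={2,3,4,5,6,7} D(Z)={2,3,4,5,6,7}: no change
Constraint 2 (W + X = Z) on D(W)={2,3,4,5,6,7} D(X)={2,3,4,5,6,7} D(Z)={2,3,4,5,6,7}: W {2,3,4,5,6,7}->{2,3,4,5}; X {2,3,4,5,6,7}->{2,3,4,5}; Z {2,3,4,5,6,7}->{4,5,6,7}
Constraint 3 (Z < X) on D(Z)={4,5,6,7} D(X)={2,3,4,5}: Z {4,5,6,7}->{4}; X {2,3,4,5}->{5}
So after constraint 3: D(W) = {2,3,4,5}

Answer: {2,3,4,5}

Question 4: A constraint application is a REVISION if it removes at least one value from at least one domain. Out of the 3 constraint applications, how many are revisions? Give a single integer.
Constraint 1 (W != Z) on D(W)={2,3,4,5,6,7} D(Z)={2,3,4,5,6,7}: no change => not a revision
Constraint 2 (W + X = Z) on D(W)={2,3,4,5,6,7} D(X)={2,3,4,5,6,7} D(Z)={2,3,4,5,6,7}: W {2,3,4,5,6,7}->{2,3,4,5}; X {2,3,4,5,6,7}->{2,3,4,5}; Z {2,3,4,5,6,7}->{4,5,6,7} => REVISION
Constraint 3 (Z < X) on D(Z)={4,5,6,7} D(X)={2,3,4,5}: Z {4,5,6,7}->{4}; X {2,3,4,5}->{5} => REVISION
Total revisions = 2

Answer: 2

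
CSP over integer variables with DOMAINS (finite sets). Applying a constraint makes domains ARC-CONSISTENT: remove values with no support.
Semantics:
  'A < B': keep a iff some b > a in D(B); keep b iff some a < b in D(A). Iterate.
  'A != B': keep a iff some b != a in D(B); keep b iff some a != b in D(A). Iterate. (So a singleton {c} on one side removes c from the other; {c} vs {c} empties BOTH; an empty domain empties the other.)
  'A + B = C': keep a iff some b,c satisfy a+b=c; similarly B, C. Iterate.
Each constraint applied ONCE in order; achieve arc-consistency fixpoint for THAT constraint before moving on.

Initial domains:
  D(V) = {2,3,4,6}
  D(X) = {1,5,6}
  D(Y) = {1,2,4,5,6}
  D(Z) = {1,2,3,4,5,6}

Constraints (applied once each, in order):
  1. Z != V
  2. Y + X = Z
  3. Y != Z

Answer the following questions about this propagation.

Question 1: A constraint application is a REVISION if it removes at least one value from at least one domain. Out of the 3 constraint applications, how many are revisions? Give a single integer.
Answer: 1

Derivation:
Constraint 1 (Z != V) on D(Z)={1,2,3,4,5,6} D(V)={2,3,4,6}: no change => not a revision
Constraint 2 (Y + X = Z) on D(Y)={1,2,4,5,6} D(X)={1,5,6} D(Z)={1,2,3,4,5,6}: Y {1,2,4,5,6}->{1,2,4,5}; X {1,5,6}->{1,5}; Z {1,2,3,4,5,6}->{2,3,5,6} => REVISION
Constraint 3 (Y != Z) on D(Y)={1,2,4,5} D(Z)={2,3,5,6}: no change => not a revision
Total revisions = 1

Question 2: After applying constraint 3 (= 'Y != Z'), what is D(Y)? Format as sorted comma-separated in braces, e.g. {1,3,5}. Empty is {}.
Constraint 1 (Z != V) on D(Z)={1,2,3,4,5,6} D(V)={2,3,4,6}: no change
Constraint 2 (Y + X = Z) on D(Y)={1,2,4,5,6} D(X)={1,5,6} D(Z)={1,2,3,4,5,6}: Y {1,2,4,5,6}->{1,2,4,5}; X {1,5,6}->{1,5}; Z {1,2,3,4,5,6}->{2,3,5,6}
Constraint 3 (Y != Z) on D(Y)={1,2,4,5} D(Z)={2,3,5,6}: no change
So after constraint 3: D(Y) = {1,2,4,5}

Answer: {1,2,4,5}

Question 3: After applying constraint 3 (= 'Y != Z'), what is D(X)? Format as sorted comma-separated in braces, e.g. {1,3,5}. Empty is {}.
Constraint 1 (Z != V) on D(Z)={1,2,3,4,5,6} D(V)={2,3,4,6}: no change
Constraint 2 (Y + X = Z) on D(Y)={1,2,4,5,6} D(X)={1,5,6} D(Z)={1,2,3,4,5,6}: Y {1,2,4,5,6}->{1,2,4,5}; X {1,5,6}->{1,5}; Z {1,2,3,4,5,6}->{2,3,5,6}
Constraint 3 (Y != Z) on D(Y)={1,2,4,5} D(Z)={2,3,5,6}: no change
So after constraint 3: D(X) = {1,5}

Answer: {1,5}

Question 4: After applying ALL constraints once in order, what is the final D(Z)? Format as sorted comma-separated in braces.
Answer: {2,3,5,6}

Derivation:
Constraint 1 (Z != V) on D(Z)={1,2,3,4,5,6} D(V)={2,3,4,6}: no change
Constraint 2 (Y + X = Z) on D(Y)={1,2,4,5,6} D(X)={1,5,6} D(Z)={1,2,3,4,5,6}: Y {1,2,4,5,6}->{1,2,4,5}; X {1,5,6}->{1,5}; Z {1,2,3,4,5,6}->{2,3,5,6}
Constraint 3 (Y != Z) on D(Y)={1,2,4,5} D(Z)={2,3,5,6}: no change
So after all 3 constraints: D(Z) = {2,3,5,6}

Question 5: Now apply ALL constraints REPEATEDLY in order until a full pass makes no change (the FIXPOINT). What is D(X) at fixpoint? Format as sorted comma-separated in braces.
pass 0 (initial): D(X)={1,5,6}
pass 1: X {1,5,6}->{1,5}; Y {1,2,4,5,6}->{1,2,4,5}; Z {1,2,3,4,5,6}->{2,3,5,6}
pass 2: no change
Fixpoint after 2 passes: D(X) = {1,5}

Answer: {1,5}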